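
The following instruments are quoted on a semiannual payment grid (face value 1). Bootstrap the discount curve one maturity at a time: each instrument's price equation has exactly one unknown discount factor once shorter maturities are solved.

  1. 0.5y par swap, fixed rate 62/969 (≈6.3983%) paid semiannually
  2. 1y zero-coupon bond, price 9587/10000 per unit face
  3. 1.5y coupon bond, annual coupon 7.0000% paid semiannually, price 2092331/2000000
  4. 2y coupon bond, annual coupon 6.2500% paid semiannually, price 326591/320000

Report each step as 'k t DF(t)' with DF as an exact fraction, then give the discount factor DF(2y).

step 1 [0.5y] swap r/2=31/969: DF=(1 − 31/969·(0))/(1+31/969) = 969/1000 ≈ 0.969000
step 2 [1y] zero: DF = P = 9587/10000 ≈ 0.958700
step 3 [1.5y] bond c/2=7/200: DF=(2092331/2000000 − 7/200·(0.969000+0.958700))/(1+7/200) = 591/625 ≈ 0.945600
step 4 [2y] bond c/2=1/32: DF=(326591/320000 − 1/32·(0.969000+0.958700+0.945600))/(1+1/32) = 4513/5000 ≈ 0.902600

1 1/2 969/1000
2 1 9587/10000
3 3/2 591/625
4 2 4513/5000
DF(2y) = 4513/5000 ≈ 0.902600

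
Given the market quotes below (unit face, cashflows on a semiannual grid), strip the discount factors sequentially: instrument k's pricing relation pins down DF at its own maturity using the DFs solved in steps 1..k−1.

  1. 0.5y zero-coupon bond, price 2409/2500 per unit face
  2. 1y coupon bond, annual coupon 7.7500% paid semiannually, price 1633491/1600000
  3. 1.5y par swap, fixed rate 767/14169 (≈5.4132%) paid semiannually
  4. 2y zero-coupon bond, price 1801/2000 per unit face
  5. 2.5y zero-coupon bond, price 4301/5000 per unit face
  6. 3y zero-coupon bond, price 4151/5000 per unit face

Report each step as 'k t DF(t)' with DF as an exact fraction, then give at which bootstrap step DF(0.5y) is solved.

1 1/2 2409/2500
2 1 9469/10000
3 3/2 9233/10000
4 2 1801/2000
5 5/2 4301/5000
6 3 4151/5000
DF(0.5y) is solved at step 1

step 1 [0.5y] zero: DF = P = 2409/2500 ≈ 0.963600
step 2 [1y] bond c/2=31/800: DF=(1633491/1600000 − 31/800·(0.963600))/(1+31/800) = 9469/10000 ≈ 0.946900
step 3 [1.5y] swap r/2=767/28338: DF=(1 − 767/28338·(0.963600+0.946900))/(1+767/28338) = 9233/10000 ≈ 0.923300
step 4 [2y] zero: DF = P = 1801/2000 ≈ 0.900500
step 5 [2.5y] zero: DF = P = 4301/5000 ≈ 0.860200
step 6 [3y] zero: DF = P = 4151/5000 ≈ 0.830200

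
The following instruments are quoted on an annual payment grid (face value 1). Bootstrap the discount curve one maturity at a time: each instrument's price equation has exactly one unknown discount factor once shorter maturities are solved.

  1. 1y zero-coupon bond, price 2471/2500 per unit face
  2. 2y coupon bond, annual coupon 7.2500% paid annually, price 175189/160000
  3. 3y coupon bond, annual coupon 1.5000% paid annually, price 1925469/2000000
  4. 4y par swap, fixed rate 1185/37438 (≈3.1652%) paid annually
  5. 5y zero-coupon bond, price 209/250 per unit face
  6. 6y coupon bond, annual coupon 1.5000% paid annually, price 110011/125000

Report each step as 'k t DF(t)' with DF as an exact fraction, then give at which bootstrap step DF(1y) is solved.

1 1 2471/2500
2 2 9541/10000
3 3 4599/5000
4 4 1763/2000
5 5 209/250
6 6 3997/5000
DF(1y) is solved at step 1

step 1 [1y] zero: DF = P = 2471/2500 ≈ 0.988400
step 2 [2y] bond c/1=29/400: DF=(175189/160000 − 29/400·(0.988400))/(1+29/400) = 9541/10000 ≈ 0.954100
step 3 [3y] bond c/1=3/200: DF=(1925469/2000000 − 3/200·(0.988400+0.954100))/(1+3/200) = 4599/5000 ≈ 0.919800
step 4 [4y] swap r/1=1185/37438: DF=(1 − 1185/37438·(0.988400+0.954100+0.919800))/(1+1185/37438) = 1763/2000 ≈ 0.881500
step 5 [5y] zero: DF = P = 209/250 ≈ 0.836000
step 6 [6y] bond c/1=3/200: DF=(110011/125000 − 3/200·(0.988400+0.954100+0.919800+0.881500+0.836000))/(1+3/200) = 3997/5000 ≈ 0.799400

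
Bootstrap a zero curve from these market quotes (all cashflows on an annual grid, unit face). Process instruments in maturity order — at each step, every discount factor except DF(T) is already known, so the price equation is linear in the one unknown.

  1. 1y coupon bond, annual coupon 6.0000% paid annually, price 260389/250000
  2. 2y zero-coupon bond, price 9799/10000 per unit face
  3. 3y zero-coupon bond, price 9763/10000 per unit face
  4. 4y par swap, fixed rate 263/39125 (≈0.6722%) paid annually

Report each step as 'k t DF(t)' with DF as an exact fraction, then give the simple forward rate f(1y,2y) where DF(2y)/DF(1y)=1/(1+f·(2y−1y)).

1 1 4913/5000
2 2 9799/10000
3 3 9763/10000
4 4 9737/10000
f(1y,2y) = ((4913/5000)/(9799/10000) − 1)/(1) = 27/9799 ≈ 0.2755%

step 1 [1y] bond c/1=3/50: DF=(260389/250000 − 3/50·(0))/(1+3/50) = 4913/5000 ≈ 0.982600
step 2 [2y] zero: DF = P = 9799/10000 ≈ 0.979900
step 3 [3y] zero: DF = P = 9763/10000 ≈ 0.976300
step 4 [4y] swap r/1=263/39125: DF=(1 − 263/39125·(0.982600+0.979900+0.976300))/(1+263/39125) = 9737/10000 ≈ 0.973700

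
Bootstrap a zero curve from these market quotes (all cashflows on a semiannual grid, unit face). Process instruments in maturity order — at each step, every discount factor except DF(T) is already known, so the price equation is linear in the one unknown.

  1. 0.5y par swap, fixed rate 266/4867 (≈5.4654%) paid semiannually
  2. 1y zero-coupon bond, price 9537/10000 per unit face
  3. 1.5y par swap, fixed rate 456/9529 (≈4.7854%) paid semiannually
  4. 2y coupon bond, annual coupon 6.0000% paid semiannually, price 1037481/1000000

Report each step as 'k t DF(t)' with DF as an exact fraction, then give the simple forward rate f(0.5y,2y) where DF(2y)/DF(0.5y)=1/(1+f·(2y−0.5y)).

1 1/2 4867/5000
2 1 9537/10000
3 3/2 2329/2500
4 2 231/250
f(0.5y,2y) = ((4867/5000)/(231/250) − 1)/(3/2) = 247/6930 ≈ 3.5642%

step 1 [0.5y] swap r/2=133/4867: DF=(1 − 133/4867·(0))/(1+133/4867) = 4867/5000 ≈ 0.973400
step 2 [1y] zero: DF = P = 9537/10000 ≈ 0.953700
step 3 [1.5y] swap r/2=228/9529: DF=(1 − 228/9529·(0.973400+0.953700))/(1+228/9529) = 2329/2500 ≈ 0.931600
step 4 [2y] bond c/2=3/100: DF=(1037481/1000000 − 3/100·(0.973400+0.953700+0.931600))/(1+3/100) = 231/250 ≈ 0.924000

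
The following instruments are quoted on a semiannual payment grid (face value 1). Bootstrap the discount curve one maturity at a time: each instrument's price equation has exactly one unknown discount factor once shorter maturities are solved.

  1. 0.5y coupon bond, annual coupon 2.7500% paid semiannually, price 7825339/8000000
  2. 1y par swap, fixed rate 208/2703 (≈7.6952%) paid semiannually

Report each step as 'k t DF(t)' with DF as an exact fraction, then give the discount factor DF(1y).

step 1 [0.5y] bond c/2=11/800: DF=(7825339/8000000 − 11/800·(0))/(1+11/800) = 9649/10000 ≈ 0.964900
step 2 [1y] swap r/2=104/2703: DF=(1 − 104/2703·(0.964900))/(1+104/2703) = 1159/1250 ≈ 0.927200

1 1/2 9649/10000
2 1 1159/1250
DF(1y) = 1159/1250 ≈ 0.927200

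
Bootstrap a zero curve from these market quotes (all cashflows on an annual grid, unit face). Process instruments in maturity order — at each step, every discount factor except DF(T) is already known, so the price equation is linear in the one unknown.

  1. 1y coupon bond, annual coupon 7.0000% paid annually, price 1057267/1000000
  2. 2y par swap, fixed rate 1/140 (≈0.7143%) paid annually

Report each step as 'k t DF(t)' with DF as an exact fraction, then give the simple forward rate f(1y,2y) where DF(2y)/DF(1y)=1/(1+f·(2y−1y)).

1 1 9881/10000
2 2 9859/10000
f(1y,2y) = ((9881/10000)/(9859/10000) − 1)/(1) = 22/9859 ≈ 0.2231%

step 1 [1y] bond c/1=7/100: DF=(1057267/1000000 − 7/100·(0))/(1+7/100) = 9881/10000 ≈ 0.988100
step 2 [2y] swap r/1=1/140: DF=(1 − 1/140·(0.988100))/(1+1/140) = 9859/10000 ≈ 0.985900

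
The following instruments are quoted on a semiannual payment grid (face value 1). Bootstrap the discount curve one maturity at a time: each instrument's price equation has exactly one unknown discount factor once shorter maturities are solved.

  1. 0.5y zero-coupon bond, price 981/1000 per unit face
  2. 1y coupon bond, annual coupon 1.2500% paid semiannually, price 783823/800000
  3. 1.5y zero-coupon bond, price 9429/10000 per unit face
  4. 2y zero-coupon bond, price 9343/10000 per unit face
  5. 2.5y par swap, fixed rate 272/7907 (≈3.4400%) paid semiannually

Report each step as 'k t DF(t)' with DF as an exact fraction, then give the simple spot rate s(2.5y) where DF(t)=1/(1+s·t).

step 1 [0.5y] zero: DF = P = 981/1000 ≈ 0.981000
step 2 [1y] bond c/2=1/160: DF=(783823/800000 − 1/160·(0.981000))/(1+1/160) = 2419/2500 ≈ 0.967600
step 3 [1.5y] zero: DF = P = 9429/10000 ≈ 0.942900
step 4 [2y] zero: DF = P = 9343/10000 ≈ 0.934300
step 5 [2.5y] swap r/2=136/7907: DF=(1 − 136/7907·(0.981000+0.967600+0.942900+0.934300))/(1+136/7907) = 574/625 ≈ 0.918400

1 1/2 981/1000
2 1 2419/2500
3 3/2 9429/10000
4 2 9343/10000
5 5/2 574/625
s(2.5y) = (1/(574/625) − 1)/(5/2) = 51/1435 ≈ 3.5540%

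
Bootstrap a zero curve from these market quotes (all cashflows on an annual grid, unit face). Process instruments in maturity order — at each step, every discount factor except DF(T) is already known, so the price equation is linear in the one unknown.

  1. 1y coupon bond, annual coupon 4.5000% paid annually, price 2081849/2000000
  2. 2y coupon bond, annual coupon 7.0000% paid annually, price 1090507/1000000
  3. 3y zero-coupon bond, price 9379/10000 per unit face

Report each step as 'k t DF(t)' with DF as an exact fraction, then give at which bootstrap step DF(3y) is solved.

step 1 [1y] bond c/1=9/200: DF=(2081849/2000000 − 9/200·(0))/(1+9/200) = 9961/10000 ≈ 0.996100
step 2 [2y] bond c/1=7/100: DF=(1090507/1000000 − 7/100·(0.996100))/(1+7/100) = 477/500 ≈ 0.954000
step 3 [3y] zero: DF = P = 9379/10000 ≈ 0.937900

1 1 9961/10000
2 2 477/500
3 3 9379/10000
DF(3y) is solved at step 3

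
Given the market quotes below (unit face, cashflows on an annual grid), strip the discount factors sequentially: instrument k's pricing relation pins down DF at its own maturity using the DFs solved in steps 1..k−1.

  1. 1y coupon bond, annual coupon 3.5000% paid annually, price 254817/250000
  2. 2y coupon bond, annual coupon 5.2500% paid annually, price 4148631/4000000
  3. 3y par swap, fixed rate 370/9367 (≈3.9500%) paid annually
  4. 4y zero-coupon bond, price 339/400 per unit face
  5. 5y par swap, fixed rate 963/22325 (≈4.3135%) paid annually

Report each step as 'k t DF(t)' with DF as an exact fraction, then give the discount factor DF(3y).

step 1 [1y] bond c/1=7/200: DF=(254817/250000 − 7/200·(0))/(1+7/200) = 1231/1250 ≈ 0.984800
step 2 [2y] bond c/1=21/400: DF=(4148631/4000000 − 21/400·(0.984800))/(1+21/400) = 9363/10000 ≈ 0.936300
step 3 [3y] swap r/1=370/9367: DF=(1 − 370/9367·(0.984800+0.936300))/(1+370/9367) = 889/1000 ≈ 0.889000
step 4 [4y] zero: DF = P = 339/400 ≈ 0.847500
step 5 [5y] swap r/1=963/22325: DF=(1 − 963/22325·(0.984800+0.936300+0.889000+0.847500))/(1+963/22325) = 4037/5000 ≈ 0.807400

1 1 1231/1250
2 2 9363/10000
3 3 889/1000
4 4 339/400
5 5 4037/5000
DF(3y) = 889/1000 ≈ 0.889000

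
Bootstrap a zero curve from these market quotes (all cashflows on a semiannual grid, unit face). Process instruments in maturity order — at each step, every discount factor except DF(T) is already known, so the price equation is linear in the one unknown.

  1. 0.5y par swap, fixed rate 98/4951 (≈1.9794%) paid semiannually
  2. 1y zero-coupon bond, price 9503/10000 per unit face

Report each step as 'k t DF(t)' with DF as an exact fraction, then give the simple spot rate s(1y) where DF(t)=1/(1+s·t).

1 1/2 4951/5000
2 1 9503/10000
s(1y) = (1/(9503/10000) − 1)/(1) = 497/9503 ≈ 5.2299%

step 1 [0.5y] swap r/2=49/4951: DF=(1 − 49/4951·(0))/(1+49/4951) = 4951/5000 ≈ 0.990200
step 2 [1y] zero: DF = P = 9503/10000 ≈ 0.950300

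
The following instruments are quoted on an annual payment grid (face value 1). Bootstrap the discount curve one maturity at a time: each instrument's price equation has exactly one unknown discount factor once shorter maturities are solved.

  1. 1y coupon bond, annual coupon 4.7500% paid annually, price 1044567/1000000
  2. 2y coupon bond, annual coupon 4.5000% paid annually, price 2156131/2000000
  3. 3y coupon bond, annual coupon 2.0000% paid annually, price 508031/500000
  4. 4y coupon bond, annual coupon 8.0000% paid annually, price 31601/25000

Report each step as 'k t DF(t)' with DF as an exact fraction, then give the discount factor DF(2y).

1 1 2493/2500
2 2 9887/10000
3 3 2393/2500
4 4 2381/2500
DF(2y) = 9887/10000 ≈ 0.988700

step 1 [1y] bond c/1=19/400: DF=(1044567/1000000 − 19/400·(0))/(1+19/400) = 2493/2500 ≈ 0.997200
step 2 [2y] bond c/1=9/200: DF=(2156131/2000000 − 9/200·(0.997200))/(1+9/200) = 9887/10000 ≈ 0.988700
step 3 [3y] bond c/1=1/50: DF=(508031/500000 − 1/50·(0.997200+0.988700))/(1+1/50) = 2393/2500 ≈ 0.957200
step 4 [4y] bond c/1=2/25: DF=(31601/25000 − 2/25·(0.997200+0.988700+0.957200))/(1+2/25) = 2381/2500 ≈ 0.952400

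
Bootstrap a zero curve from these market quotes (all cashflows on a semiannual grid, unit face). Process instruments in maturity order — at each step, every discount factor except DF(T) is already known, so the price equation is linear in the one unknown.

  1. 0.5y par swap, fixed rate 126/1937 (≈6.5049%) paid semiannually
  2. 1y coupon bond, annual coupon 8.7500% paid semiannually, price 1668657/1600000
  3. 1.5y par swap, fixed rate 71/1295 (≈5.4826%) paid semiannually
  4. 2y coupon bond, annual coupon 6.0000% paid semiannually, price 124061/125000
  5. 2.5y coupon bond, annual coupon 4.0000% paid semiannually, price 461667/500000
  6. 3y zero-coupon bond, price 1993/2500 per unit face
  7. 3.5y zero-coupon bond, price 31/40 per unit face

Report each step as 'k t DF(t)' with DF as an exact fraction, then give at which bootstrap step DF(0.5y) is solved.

1 1/2 1937/2000
2 1 4793/5000
3 3/2 9219/10000
4 2 4403/5000
5 5/2 8321/10000
6 3 1993/2500
7 7/2 31/40
DF(0.5y) is solved at step 1

step 1 [0.5y] swap r/2=63/1937: DF=(1 − 63/1937·(0))/(1+63/1937) = 1937/2000 ≈ 0.968500
step 2 [1y] bond c/2=7/160: DF=(1668657/1600000 − 7/160·(0.968500))/(1+7/160) = 4793/5000 ≈ 0.958600
step 3 [1.5y] swap r/2=71/2590: DF=(1 − 71/2590·(0.968500+0.958600))/(1+71/2590) = 9219/10000 ≈ 0.921900
step 4 [2y] bond c/2=3/100: DF=(124061/125000 − 3/100·(0.968500+0.958600+0.921900))/(1+3/100) = 4403/5000 ≈ 0.880600
step 5 [2.5y] bond c/2=1/50: DF=(461667/500000 − 1/50·(0.968500+0.958600+0.921900+0.880600))/(1+1/50) = 8321/10000 ≈ 0.832100
step 6 [3y] zero: DF = P = 1993/2500 ≈ 0.797200
step 7 [3.5y] zero: DF = P = 31/40 ≈ 0.775000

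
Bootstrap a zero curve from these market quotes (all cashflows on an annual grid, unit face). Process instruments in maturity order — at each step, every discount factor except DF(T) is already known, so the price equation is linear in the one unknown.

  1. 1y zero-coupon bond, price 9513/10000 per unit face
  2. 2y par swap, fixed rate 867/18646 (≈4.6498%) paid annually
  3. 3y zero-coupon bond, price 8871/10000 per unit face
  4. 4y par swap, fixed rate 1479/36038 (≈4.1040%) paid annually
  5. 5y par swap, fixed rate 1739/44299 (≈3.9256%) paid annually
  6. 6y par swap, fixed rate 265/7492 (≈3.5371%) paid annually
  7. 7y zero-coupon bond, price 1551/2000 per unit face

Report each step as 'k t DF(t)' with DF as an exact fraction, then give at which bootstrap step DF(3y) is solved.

1 1 9513/10000
2 2 9133/10000
3 3 8871/10000
4 4 8521/10000
5 5 8261/10000
6 6 1629/2000
7 7 1551/2000
DF(3y) is solved at step 3

step 1 [1y] zero: DF = P = 9513/10000 ≈ 0.951300
step 2 [2y] swap r/1=867/18646: DF=(1 − 867/18646·(0.951300))/(1+867/18646) = 9133/10000 ≈ 0.913300
step 3 [3y] zero: DF = P = 8871/10000 ≈ 0.887100
step 4 [4y] swap r/1=1479/36038: DF=(1 − 1479/36038·(0.951300+0.913300+0.887100))/(1+1479/36038) = 8521/10000 ≈ 0.852100
step 5 [5y] swap r/1=1739/44299: DF=(1 − 1739/44299·(0.951300+0.913300+0.887100+0.852100))/(1+1739/44299) = 8261/10000 ≈ 0.826100
step 6 [6y] swap r/1=265/7492: DF=(1 − 265/7492·(0.951300+0.913300+0.887100+0.852100+0.826100))/(1+265/7492) = 1629/2000 ≈ 0.814500
step 7 [7y] zero: DF = P = 1551/2000 ≈ 0.775500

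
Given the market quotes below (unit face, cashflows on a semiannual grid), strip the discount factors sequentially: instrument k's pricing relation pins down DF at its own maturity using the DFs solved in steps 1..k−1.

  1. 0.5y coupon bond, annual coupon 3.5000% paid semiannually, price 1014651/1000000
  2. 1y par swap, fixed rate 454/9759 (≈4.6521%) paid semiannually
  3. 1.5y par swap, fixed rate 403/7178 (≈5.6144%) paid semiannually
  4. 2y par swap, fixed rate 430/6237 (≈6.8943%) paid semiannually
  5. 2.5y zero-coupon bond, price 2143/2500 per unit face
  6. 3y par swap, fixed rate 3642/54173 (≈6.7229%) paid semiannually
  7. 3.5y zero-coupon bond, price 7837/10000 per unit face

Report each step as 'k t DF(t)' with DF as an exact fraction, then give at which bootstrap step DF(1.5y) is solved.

1 1/2 2493/2500
2 1 4773/5000
3 3/2 4597/5000
4 2 871/1000
5 5/2 2143/2500
6 3 8179/10000
7 7/2 7837/10000
DF(1.5y) is solved at step 3

step 1 [0.5y] bond c/2=7/400: DF=(1014651/1000000 − 7/400·(0))/(1+7/400) = 2493/2500 ≈ 0.997200
step 2 [1y] swap r/2=227/9759: DF=(1 − 227/9759·(0.997200))/(1+227/9759) = 4773/5000 ≈ 0.954600
step 3 [1.5y] swap r/2=403/14356: DF=(1 − 403/14356·(0.997200+0.954600))/(1+403/14356) = 4597/5000 ≈ 0.919400
step 4 [2y] swap r/2=215/6237: DF=(1 − 215/6237·(0.997200+0.954600+0.919400))/(1+215/6237) = 871/1000 ≈ 0.871000
step 5 [2.5y] zero: DF = P = 2143/2500 ≈ 0.857200
step 6 [3y] swap r/2=1821/54173: DF=(1 − 1821/54173·(0.997200+0.954600+0.919400+0.871000+0.857200))/(1+1821/54173) = 8179/10000 ≈ 0.817900
step 7 [3.5y] zero: DF = P = 7837/10000 ≈ 0.783700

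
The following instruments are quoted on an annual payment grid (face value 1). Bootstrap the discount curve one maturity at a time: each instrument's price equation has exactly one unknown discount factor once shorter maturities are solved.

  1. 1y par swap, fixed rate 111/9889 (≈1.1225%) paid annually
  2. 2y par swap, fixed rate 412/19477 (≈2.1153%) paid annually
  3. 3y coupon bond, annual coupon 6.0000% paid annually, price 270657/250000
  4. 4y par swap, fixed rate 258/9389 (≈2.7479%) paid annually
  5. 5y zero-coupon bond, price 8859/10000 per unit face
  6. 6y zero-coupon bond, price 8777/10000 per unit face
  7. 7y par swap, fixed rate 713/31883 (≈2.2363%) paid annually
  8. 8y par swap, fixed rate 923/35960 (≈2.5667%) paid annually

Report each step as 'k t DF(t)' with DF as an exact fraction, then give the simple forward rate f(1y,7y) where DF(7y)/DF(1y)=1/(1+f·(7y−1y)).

1 1 9889/10000
2 2 2397/2500
3 3 9111/10000
4 4 1121/1250
5 5 8859/10000
6 6 8777/10000
7 7 4287/5000
8 8 4077/5000
f(1y,7y) = ((9889/10000)/(4287/5000) − 1)/(6) = 1315/51444 ≈ 2.5562%

step 1 [1y] swap r/1=111/9889: DF=(1 − 111/9889·(0))/(1+111/9889) = 9889/10000 ≈ 0.988900
step 2 [2y] swap r/1=412/19477: DF=(1 − 412/19477·(0.988900))/(1+412/19477) = 2397/2500 ≈ 0.958800
step 3 [3y] bond c/1=3/50: DF=(270657/250000 − 3/50·(0.988900+0.958800))/(1+3/50) = 9111/10000 ≈ 0.911100
step 4 [4y] swap r/1=258/9389: DF=(1 − 258/9389·(0.988900+0.958800+0.911100))/(1+258/9389) = 1121/1250 ≈ 0.896800
step 5 [5y] zero: DF = P = 8859/10000 ≈ 0.885900
step 6 [6y] zero: DF = P = 8777/10000 ≈ 0.877700
step 7 [7y] swap r/1=713/31883: DF=(1 − 713/31883·(0.988900+0.958800+0.911100+0.896800+0.885900+0.877700))/(1+713/31883) = 4287/5000 ≈ 0.857400
step 8 [8y] swap r/1=923/35960: DF=(1 − 923/35960·(0.988900+0.958800+0.911100+0.896800+0.885900+0.877700+0.857400))/(1+923/35960) = 4077/5000 ≈ 0.815400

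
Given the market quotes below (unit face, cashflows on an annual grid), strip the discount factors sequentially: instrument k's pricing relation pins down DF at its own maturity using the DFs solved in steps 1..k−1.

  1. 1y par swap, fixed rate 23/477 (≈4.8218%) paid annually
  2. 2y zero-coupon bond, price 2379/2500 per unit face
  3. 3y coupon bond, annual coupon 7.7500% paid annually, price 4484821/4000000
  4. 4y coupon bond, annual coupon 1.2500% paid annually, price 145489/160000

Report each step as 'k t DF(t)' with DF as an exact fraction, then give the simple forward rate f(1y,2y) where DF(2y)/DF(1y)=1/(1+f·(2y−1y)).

1 1 477/500
2 2 2379/2500
3 3 1807/2000
4 4 4317/5000
f(1y,2y) = ((477/500)/(2379/2500) − 1)/(1) = 2/793 ≈ 0.2522%

step 1 [1y] swap r/1=23/477: DF=(1 − 23/477·(0))/(1+23/477) = 477/500 ≈ 0.954000
step 2 [2y] zero: DF = P = 2379/2500 ≈ 0.951600
step 3 [3y] bond c/1=31/400: DF=(4484821/4000000 − 31/400·(0.954000+0.951600))/(1+31/400) = 1807/2000 ≈ 0.903500
step 4 [4y] bond c/1=1/80: DF=(145489/160000 − 1/80·(0.954000+0.951600+0.903500))/(1+1/80) = 4317/5000 ≈ 0.863400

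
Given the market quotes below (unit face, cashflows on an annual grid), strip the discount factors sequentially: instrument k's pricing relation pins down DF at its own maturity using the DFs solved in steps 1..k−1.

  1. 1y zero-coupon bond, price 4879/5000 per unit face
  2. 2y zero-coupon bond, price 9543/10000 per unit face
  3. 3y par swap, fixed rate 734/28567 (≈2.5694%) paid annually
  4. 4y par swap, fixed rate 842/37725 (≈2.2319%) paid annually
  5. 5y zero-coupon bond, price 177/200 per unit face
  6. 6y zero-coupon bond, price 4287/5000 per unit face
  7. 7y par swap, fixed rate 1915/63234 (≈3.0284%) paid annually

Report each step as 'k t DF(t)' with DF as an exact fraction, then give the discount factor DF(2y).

step 1 [1y] zero: DF = P = 4879/5000 ≈ 0.975800
step 2 [2y] zero: DF = P = 9543/10000 ≈ 0.954300
step 3 [3y] swap r/1=734/28567: DF=(1 − 734/28567·(0.975800+0.954300))/(1+734/28567) = 4633/5000 ≈ 0.926600
step 4 [4y] swap r/1=842/37725: DF=(1 − 842/37725·(0.975800+0.954300+0.926600))/(1+842/37725) = 4579/5000 ≈ 0.915800
step 5 [5y] zero: DF = P = 177/200 ≈ 0.885000
step 6 [6y] zero: DF = P = 4287/5000 ≈ 0.857400
step 7 [7y] swap r/1=1915/63234: DF=(1 − 1915/63234·(0.975800+0.954300+0.926600+0.915800+0.885000+0.857400))/(1+1915/63234) = 1617/2000 ≈ 0.808500

1 1 4879/5000
2 2 9543/10000
3 3 4633/5000
4 4 4579/5000
5 5 177/200
6 6 4287/5000
7 7 1617/2000
DF(2y) = 9543/10000 ≈ 0.954300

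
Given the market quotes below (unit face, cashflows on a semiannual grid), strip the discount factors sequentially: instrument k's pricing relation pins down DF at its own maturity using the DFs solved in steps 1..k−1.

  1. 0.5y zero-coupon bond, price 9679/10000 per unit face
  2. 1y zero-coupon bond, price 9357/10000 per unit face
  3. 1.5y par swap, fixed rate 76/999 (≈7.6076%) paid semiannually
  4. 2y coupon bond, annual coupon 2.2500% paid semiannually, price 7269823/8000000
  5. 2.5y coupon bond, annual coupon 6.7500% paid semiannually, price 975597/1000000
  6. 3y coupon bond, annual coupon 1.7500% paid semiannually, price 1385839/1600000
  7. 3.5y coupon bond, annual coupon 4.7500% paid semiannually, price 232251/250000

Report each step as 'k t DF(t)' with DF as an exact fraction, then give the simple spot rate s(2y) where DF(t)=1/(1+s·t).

step 1 [0.5y] zero: DF = P = 9679/10000 ≈ 0.967900
step 2 [1y] zero: DF = P = 9357/10000 ≈ 0.935700
step 3 [1.5y] swap r/2=38/999: DF=(1 − 38/999·(0.967900+0.935700))/(1+38/999) = 1117/1250 ≈ 0.893600
step 4 [2y] bond c/2=9/800: DF=(7269823/8000000 − 9/800·(0.967900+0.935700+0.893600))/(1+9/800) = 347/400 ≈ 0.867500
step 5 [2.5y] bond c/2=27/800: DF=(975597/1000000 − 27/800·(0.967900+0.935700+0.893600+0.867500))/(1+27/800) = 8241/10000 ≈ 0.824100
step 6 [3y] bond c/2=7/800: DF=(1385839/1600000 − 7/800·(0.967900+0.935700+0.893600+0.867500+0.824100))/(1+7/800) = 8197/10000 ≈ 0.819700
step 7 [3.5y] bond c/2=19/800: DF=(232251/250000 − 19/800·(0.967900+0.935700+0.893600+0.867500+0.824100+0.819700))/(1+19/800) = 7843/10000 ≈ 0.784300

1 1/2 9679/10000
2 1 9357/10000
3 3/2 1117/1250
4 2 347/400
5 5/2 8241/10000
6 3 8197/10000
7 7/2 7843/10000
s(2y) = (1/(347/400) − 1)/(2) = 53/694 ≈ 7.6369%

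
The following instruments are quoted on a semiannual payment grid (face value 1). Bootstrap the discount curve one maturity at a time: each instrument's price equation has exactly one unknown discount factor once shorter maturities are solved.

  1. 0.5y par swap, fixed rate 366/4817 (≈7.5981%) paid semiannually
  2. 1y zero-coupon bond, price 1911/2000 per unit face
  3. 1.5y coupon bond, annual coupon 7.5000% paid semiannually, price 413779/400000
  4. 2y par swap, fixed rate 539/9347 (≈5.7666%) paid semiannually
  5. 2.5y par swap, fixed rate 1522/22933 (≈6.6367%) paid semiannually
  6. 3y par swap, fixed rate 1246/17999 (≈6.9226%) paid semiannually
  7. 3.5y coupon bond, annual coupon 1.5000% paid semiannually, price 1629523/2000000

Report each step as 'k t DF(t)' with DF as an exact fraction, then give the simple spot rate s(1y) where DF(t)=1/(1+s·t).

1 1/2 4817/5000
2 1 1911/2000
3 3/2 9277/10000
4 2 4461/5000
5 5/2 4239/5000
6 3 8131/10000
7 7/2 1537/2000
s(1y) = (1/(1911/2000) − 1)/(1) = 89/1911 ≈ 4.6572%

step 1 [0.5y] swap r/2=183/4817: DF=(1 − 183/4817·(0))/(1+183/4817) = 4817/5000 ≈ 0.963400
step 2 [1y] zero: DF = P = 1911/2000 ≈ 0.955500
step 3 [1.5y] bond c/2=3/80: DF=(413779/400000 − 3/80·(0.963400+0.955500))/(1+3/80) = 9277/10000 ≈ 0.927700
step 4 [2y] swap r/2=539/18694: DF=(1 − 539/18694·(0.963400+0.955500+0.927700))/(1+539/18694) = 4461/5000 ≈ 0.892200
step 5 [2.5y] swap r/2=761/22933: DF=(1 − 761/22933·(0.963400+0.955500+0.927700+0.892200))/(1+761/22933) = 4239/5000 ≈ 0.847800
step 6 [3y] swap r/2=623/17999: DF=(1 − 623/17999·(0.963400+0.955500+0.927700+0.892200+0.847800))/(1+623/17999) = 8131/10000 ≈ 0.813100
step 7 [3.5y] bond c/2=3/400: DF=(1629523/2000000 − 3/400·(0.963400+0.955500+0.927700+0.892200+0.847800+0.813100))/(1+3/400) = 1537/2000 ≈ 0.768500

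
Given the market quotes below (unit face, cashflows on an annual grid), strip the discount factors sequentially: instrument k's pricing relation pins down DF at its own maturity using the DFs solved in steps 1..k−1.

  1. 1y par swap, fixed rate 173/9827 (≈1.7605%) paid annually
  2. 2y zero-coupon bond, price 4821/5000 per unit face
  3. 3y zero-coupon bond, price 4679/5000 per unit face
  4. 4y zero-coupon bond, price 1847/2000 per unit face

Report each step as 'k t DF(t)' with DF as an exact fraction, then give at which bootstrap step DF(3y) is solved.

step 1 [1y] swap r/1=173/9827: DF=(1 − 173/9827·(0))/(1+173/9827) = 9827/10000 ≈ 0.982700
step 2 [2y] zero: DF = P = 4821/5000 ≈ 0.964200
step 3 [3y] zero: DF = P = 4679/5000 ≈ 0.935800
step 4 [4y] zero: DF = P = 1847/2000 ≈ 0.923500

1 1 9827/10000
2 2 4821/5000
3 3 4679/5000
4 4 1847/2000
DF(3y) is solved at step 3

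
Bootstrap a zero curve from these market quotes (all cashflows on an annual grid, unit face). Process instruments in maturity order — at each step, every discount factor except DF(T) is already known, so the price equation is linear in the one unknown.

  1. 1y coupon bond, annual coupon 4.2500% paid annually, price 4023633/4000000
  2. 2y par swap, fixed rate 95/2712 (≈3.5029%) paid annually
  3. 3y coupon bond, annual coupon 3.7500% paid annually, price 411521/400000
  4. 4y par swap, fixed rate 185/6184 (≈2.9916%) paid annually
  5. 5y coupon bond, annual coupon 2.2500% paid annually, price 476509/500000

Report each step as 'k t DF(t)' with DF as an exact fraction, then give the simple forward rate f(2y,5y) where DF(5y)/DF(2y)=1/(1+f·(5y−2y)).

step 1 [1y] bond c/1=17/400: DF=(4023633/4000000 − 17/400·(0))/(1+17/400) = 9649/10000 ≈ 0.964900
step 2 [2y] swap r/1=95/2712: DF=(1 − 95/2712·(0.964900))/(1+95/2712) = 1867/2000 ≈ 0.933500
step 3 [3y] bond c/1=3/80: DF=(411521/400000 − 3/80·(0.964900+0.933500))/(1+3/80) = 923/1000 ≈ 0.923000
step 4 [4y] swap r/1=185/6184: DF=(1 − 185/6184·(0.964900+0.933500+0.923000))/(1+185/6184) = 889/1000 ≈ 0.889000
step 5 [5y] bond c/1=9/400: DF=(476509/500000 − 9/400·(0.964900+0.933500+0.923000+0.889000))/(1+9/400) = 1063/1250 ≈ 0.850400

1 1 9649/10000
2 2 1867/2000
3 3 923/1000
4 4 889/1000
5 5 1063/1250
f(2y,5y) = ((1867/2000)/(1063/1250) − 1)/(3) = 277/8504 ≈ 3.2573%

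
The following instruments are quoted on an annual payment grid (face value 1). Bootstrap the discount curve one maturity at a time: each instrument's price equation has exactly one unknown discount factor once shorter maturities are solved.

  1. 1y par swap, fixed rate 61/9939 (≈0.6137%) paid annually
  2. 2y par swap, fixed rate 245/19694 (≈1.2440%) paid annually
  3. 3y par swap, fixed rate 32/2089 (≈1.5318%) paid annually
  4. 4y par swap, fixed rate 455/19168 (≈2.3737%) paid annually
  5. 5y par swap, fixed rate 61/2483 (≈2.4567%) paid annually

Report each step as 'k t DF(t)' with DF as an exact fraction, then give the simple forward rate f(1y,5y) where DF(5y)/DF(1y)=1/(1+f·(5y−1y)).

step 1 [1y] swap r/1=61/9939: DF=(1 − 61/9939·(0))/(1+61/9939) = 9939/10000 ≈ 0.993900
step 2 [2y] swap r/1=245/19694: DF=(1 − 245/19694·(0.993900))/(1+245/19694) = 1951/2000 ≈ 0.975500
step 3 [3y] swap r/1=32/2089: DF=(1 − 32/2089·(0.993900+0.975500))/(1+32/2089) = 597/625 ≈ 0.955200
step 4 [4y] swap r/1=455/19168: DF=(1 − 455/19168·(0.993900+0.975500+0.955200))/(1+455/19168) = 909/1000 ≈ 0.909000
step 5 [5y] swap r/1=61/2483: DF=(1 − 61/2483·(0.993900+0.975500+0.955200+0.909000))/(1+61/2483) = 8841/10000 ≈ 0.884100

1 1 9939/10000
2 2 1951/2000
3 3 597/625
4 4 909/1000
5 5 8841/10000
f(1y,5y) = ((9939/10000)/(8841/10000) − 1)/(4) = 183/5894 ≈ 3.1049%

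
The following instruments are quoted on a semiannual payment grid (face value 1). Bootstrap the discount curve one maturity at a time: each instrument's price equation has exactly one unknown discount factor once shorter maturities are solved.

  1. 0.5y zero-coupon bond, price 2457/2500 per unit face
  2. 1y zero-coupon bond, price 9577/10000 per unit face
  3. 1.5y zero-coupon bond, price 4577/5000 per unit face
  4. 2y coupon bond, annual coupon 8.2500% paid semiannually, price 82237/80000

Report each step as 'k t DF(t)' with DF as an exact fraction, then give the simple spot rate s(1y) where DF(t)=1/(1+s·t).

step 1 [0.5y] zero: DF = P = 2457/2500 ≈ 0.982800
step 2 [1y] zero: DF = P = 9577/10000 ≈ 0.957700
step 3 [1.5y] zero: DF = P = 4577/5000 ≈ 0.915400
step 4 [2y] bond c/2=33/800: DF=(82237/80000 − 33/800·(0.982800+0.957700+0.915400))/(1+33/800) = 8741/10000 ≈ 0.874100

1 1/2 2457/2500
2 1 9577/10000
3 3/2 4577/5000
4 2 8741/10000
s(1y) = (1/(9577/10000) − 1)/(1) = 423/9577 ≈ 4.4168%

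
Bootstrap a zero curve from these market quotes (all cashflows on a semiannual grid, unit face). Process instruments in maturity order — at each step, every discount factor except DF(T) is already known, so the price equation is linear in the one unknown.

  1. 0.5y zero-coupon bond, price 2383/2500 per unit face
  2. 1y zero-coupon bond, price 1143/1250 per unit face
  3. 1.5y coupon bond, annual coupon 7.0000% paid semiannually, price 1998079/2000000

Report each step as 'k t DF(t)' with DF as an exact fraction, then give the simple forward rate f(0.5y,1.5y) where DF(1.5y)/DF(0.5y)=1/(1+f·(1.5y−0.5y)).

1 1/2 2383/2500
2 1 1143/1250
3 3/2 9021/10000
f(0.5y,1.5y) = ((2383/2500)/(9021/10000) − 1)/(1) = 511/9021 ≈ 5.6646%

step 1 [0.5y] zero: DF = P = 2383/2500 ≈ 0.953200
step 2 [1y] zero: DF = P = 1143/1250 ≈ 0.914400
step 3 [1.5y] bond c/2=7/200: DF=(1998079/2000000 − 7/200·(0.953200+0.914400))/(1+7/200) = 9021/10000 ≈ 0.902100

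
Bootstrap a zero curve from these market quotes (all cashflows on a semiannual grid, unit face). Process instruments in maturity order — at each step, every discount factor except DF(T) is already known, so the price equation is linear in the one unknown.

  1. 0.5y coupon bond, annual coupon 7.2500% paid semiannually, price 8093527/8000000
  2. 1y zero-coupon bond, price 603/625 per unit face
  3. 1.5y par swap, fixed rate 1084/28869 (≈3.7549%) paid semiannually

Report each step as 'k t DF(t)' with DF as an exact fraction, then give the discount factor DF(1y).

1 1/2 9763/10000
2 1 603/625
3 3/2 4729/5000
DF(1y) = 603/625 ≈ 0.964800

step 1 [0.5y] bond c/2=29/800: DF=(8093527/8000000 − 29/800·(0))/(1+29/800) = 9763/10000 ≈ 0.976300
step 2 [1y] zero: DF = P = 603/625 ≈ 0.964800
step 3 [1.5y] swap r/2=542/28869: DF=(1 − 542/28869·(0.976300+0.964800))/(1+542/28869) = 4729/5000 ≈ 0.945800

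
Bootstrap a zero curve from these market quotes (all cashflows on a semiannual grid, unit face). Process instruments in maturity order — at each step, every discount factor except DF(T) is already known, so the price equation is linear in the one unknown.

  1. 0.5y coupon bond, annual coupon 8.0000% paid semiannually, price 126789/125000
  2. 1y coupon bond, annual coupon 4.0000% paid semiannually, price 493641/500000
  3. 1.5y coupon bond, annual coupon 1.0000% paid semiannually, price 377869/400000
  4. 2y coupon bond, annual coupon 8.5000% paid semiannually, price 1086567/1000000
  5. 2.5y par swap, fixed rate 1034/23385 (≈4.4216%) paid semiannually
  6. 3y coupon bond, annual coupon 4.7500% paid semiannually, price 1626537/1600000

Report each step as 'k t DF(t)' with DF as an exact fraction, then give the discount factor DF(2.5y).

1 1/2 9753/10000
2 1 593/625
3 3/2 1163/1250
4 2 9259/10000
5 5/2 4483/5000
6 3 1769/2000
DF(2.5y) = 4483/5000 ≈ 0.896600

step 1 [0.5y] bond c/2=1/25: DF=(126789/125000 − 1/25·(0))/(1+1/25) = 9753/10000 ≈ 0.975300
step 2 [1y] bond c/2=1/50: DF=(493641/500000 − 1/50·(0.975300))/(1+1/50) = 593/625 ≈ 0.948800
step 3 [1.5y] bond c/2=1/200: DF=(377869/400000 − 1/200·(0.975300+0.948800))/(1+1/200) = 1163/1250 ≈ 0.930400
step 4 [2y] bond c/2=17/400: DF=(1086567/1000000 − 17/400·(0.975300+0.948800+0.930400))/(1+17/400) = 9259/10000 ≈ 0.925900
step 5 [2.5y] swap r/2=517/23385: DF=(1 − 517/23385·(0.975300+0.948800+0.930400+0.925900))/(1+517/23385) = 4483/5000 ≈ 0.896600
step 6 [3y] bond c/2=19/800: DF=(1626537/1600000 − 19/800·(0.975300+0.948800+0.930400+0.925900+0.896600))/(1+19/800) = 1769/2000 ≈ 0.884500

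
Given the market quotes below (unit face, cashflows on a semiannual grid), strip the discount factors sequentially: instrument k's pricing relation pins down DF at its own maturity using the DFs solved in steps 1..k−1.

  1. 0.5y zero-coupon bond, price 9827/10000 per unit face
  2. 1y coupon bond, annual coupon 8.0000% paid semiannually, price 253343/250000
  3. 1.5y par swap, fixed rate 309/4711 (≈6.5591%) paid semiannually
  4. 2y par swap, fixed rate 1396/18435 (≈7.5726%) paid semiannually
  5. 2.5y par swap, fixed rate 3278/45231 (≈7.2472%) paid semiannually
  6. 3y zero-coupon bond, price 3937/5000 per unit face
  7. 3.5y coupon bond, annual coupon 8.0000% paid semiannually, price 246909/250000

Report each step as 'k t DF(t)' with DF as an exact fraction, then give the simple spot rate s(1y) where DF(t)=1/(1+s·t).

step 1 [0.5y] zero: DF = P = 9827/10000 ≈ 0.982700
step 2 [1y] bond c/2=1/25: DF=(253343/250000 − 1/25·(0.982700))/(1+1/25) = 4683/5000 ≈ 0.936600
step 3 [1.5y] swap r/2=309/9422: DF=(1 − 309/9422·(0.982700+0.936600))/(1+309/9422) = 9073/10000 ≈ 0.907300
step 4 [2y] swap r/2=698/18435: DF=(1 − 698/18435·(0.982700+0.936600+0.907300))/(1+698/18435) = 2151/2500 ≈ 0.860400
step 5 [2.5y] swap r/2=1639/45231: DF=(1 − 1639/45231·(0.982700+0.936600+0.907300+0.860400))/(1+1639/45231) = 8361/10000 ≈ 0.836100
step 6 [3y] zero: DF = P = 3937/5000 ≈ 0.787400
step 7 [3.5y] bond c/2=1/25: DF=(246909/250000 − 1/25·(0.982700+0.936600+0.907300+0.860400+0.836100+0.787400))/(1+1/25) = 3727/5000 ≈ 0.745400

1 1/2 9827/10000
2 1 4683/5000
3 3/2 9073/10000
4 2 2151/2500
5 5/2 8361/10000
6 3 3937/5000
7 7/2 3727/5000
s(1y) = (1/(4683/5000) − 1)/(1) = 317/4683 ≈ 6.7692%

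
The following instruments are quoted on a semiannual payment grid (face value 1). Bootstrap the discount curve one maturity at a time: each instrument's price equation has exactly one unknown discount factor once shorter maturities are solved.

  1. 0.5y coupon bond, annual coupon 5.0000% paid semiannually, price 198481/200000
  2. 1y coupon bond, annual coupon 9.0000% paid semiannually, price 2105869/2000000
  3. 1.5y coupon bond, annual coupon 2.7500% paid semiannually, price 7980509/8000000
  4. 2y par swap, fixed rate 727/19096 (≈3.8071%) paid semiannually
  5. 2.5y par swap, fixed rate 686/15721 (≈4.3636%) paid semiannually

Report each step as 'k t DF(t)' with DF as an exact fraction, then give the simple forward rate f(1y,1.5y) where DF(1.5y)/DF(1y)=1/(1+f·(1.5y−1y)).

step 1 [0.5y] bond c/2=1/40: DF=(198481/200000 − 1/40·(0))/(1+1/40) = 4841/5000 ≈ 0.968200
step 2 [1y] bond c/2=9/200: DF=(2105869/2000000 − 9/200·(0.968200))/(1+9/200) = 9659/10000 ≈ 0.965900
step 3 [1.5y] bond c/2=11/800: DF=(7980509/8000000 − 11/800·(0.968200+0.965900))/(1+11/800) = 4789/5000 ≈ 0.957800
step 4 [2y] swap r/2=727/38192: DF=(1 − 727/38192·(0.968200+0.965900+0.957800))/(1+727/38192) = 9273/10000 ≈ 0.927300
step 5 [2.5y] swap r/2=343/15721: DF=(1 − 343/15721·(0.968200+0.965900+0.957800+0.927300))/(1+343/15721) = 8971/10000 ≈ 0.897100

1 1/2 4841/5000
2 1 9659/10000
3 3/2 4789/5000
4 2 9273/10000
5 5/2 8971/10000
f(1y,1.5y) = ((9659/10000)/(4789/5000) − 1)/(1/2) = 81/4789 ≈ 1.6914%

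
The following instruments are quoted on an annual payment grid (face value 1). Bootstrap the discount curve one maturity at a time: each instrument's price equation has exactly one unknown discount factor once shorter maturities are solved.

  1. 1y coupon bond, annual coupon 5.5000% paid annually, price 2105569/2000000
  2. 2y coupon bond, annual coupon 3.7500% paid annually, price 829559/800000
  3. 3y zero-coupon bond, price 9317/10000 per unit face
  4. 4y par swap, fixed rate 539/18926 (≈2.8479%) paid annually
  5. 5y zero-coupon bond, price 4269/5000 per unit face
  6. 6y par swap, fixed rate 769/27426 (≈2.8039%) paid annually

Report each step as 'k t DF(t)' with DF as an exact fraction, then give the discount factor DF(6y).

step 1 [1y] bond c/1=11/200: DF=(2105569/2000000 − 11/200·(0))/(1+11/200) = 9979/10000 ≈ 0.997900
step 2 [2y] bond c/1=3/80: DF=(829559/800000 − 3/80·(0.997900))/(1+3/80) = 4817/5000 ≈ 0.963400
step 3 [3y] zero: DF = P = 9317/10000 ≈ 0.931700
step 4 [4y] swap r/1=539/18926: DF=(1 − 539/18926·(0.997900+0.963400+0.931700))/(1+539/18926) = 4461/5000 ≈ 0.892200
step 5 [5y] zero: DF = P = 4269/5000 ≈ 0.853800
step 6 [6y] swap r/1=769/27426: DF=(1 − 769/27426·(0.997900+0.963400+0.931700+0.892200+0.853800))/(1+769/27426) = 4231/5000 ≈ 0.846200

1 1 9979/10000
2 2 4817/5000
3 3 9317/10000
4 4 4461/5000
5 5 4269/5000
6 6 4231/5000
DF(6y) = 4231/5000 ≈ 0.846200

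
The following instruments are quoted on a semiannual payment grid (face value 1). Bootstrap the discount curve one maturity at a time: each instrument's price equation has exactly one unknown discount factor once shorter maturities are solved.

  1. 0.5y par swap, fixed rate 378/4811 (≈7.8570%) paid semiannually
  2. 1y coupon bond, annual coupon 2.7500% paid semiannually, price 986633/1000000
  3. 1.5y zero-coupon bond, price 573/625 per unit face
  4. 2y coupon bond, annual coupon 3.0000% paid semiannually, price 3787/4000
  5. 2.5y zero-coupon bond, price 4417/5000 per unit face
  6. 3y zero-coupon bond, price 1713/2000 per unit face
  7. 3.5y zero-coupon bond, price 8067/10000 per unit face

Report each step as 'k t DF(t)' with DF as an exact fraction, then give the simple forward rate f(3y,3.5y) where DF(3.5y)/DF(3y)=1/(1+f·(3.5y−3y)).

1 1/2 4811/5000
2 1 4801/5000
3 3/2 573/625
4 2 2227/2500
5 5/2 4417/5000
6 3 1713/2000
7 7/2 8067/10000
f(3y,3.5y) = ((1713/2000)/(8067/10000) − 1)/(1/2) = 332/2689 ≈ 12.3466%

step 1 [0.5y] swap r/2=189/4811: DF=(1 − 189/4811·(0))/(1+189/4811) = 4811/5000 ≈ 0.962200
step 2 [1y] bond c/2=11/800: DF=(986633/1000000 − 11/800·(0.962200))/(1+11/800) = 4801/5000 ≈ 0.960200
step 3 [1.5y] zero: DF = P = 573/625 ≈ 0.916800
step 4 [2y] bond c/2=3/200: DF=(3787/4000 − 3/200·(0.962200+0.960200+0.916800))/(1+3/200) = 2227/2500 ≈ 0.890800
step 5 [2.5y] zero: DF = P = 4417/5000 ≈ 0.883400
step 6 [3y] zero: DF = P = 1713/2000 ≈ 0.856500
step 7 [3.5y] zero: DF = P = 8067/10000 ≈ 0.806700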